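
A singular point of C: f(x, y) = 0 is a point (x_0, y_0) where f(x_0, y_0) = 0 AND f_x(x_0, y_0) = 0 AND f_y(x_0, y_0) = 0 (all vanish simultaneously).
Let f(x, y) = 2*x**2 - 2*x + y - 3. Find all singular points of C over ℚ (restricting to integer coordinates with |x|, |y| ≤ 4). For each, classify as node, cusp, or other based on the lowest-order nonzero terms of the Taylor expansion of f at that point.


No singular points in the scanned grid; C is smooth there.

Compute partial derivatives:
  f_x = 4*x - 2.
  f_y = 1.
f_y = 1 is a nonzero constant, so f_y never vanishes: no point (x, y) can satisfy f = f_x = f_y = 0. In particular no (x, y) ∈ {−4, ..., 4}² is singular; the curve is smooth.


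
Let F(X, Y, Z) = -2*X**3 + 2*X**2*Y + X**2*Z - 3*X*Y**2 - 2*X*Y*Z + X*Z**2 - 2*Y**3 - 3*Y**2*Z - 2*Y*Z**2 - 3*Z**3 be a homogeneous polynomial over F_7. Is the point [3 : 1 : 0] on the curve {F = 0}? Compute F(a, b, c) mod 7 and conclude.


F(3,1,0) ≡ 2 (mod 7); P is NOT on the curve.

Evaluate F(3, 1, 0) term-by-term (mod 7).
  -2*X**3 ↦ -2·27·1·1 = -54
  2*X**2*Y ↦ 2·9·1·1 = 18
  X**2*Z ↦ 1·9·1·0 = 0
  -3*X*Y**2 ↦ -3·3·1·1 = -9
  -2*X*Y*Z ↦ -2·3·1·0 = 0
  X*Z**2 ↦ 1·3·1·0 = 0
  -2*Y**3 ↦ -2·1·1·1 = -2
  -3*Y**2*Z ↦ -3·1·1·0 = 0
  -2*Y*Z**2 ↦ -2·1·1·0 = 0
  -3*Z**3 ↦ -3·1·1·0 = 0
Sum: F(3, 1, 0) = (-54) + (18) + (0) + (-9) + (0) + (0) + (-2) + (0) + (0) + (0) = -47.
Reducing mod 7: -47 ≡ 2 (mod 7).
Since F(a, b, c) ≡ 2 ≠ 0 (mod 7), P does NOT lie on the curve.


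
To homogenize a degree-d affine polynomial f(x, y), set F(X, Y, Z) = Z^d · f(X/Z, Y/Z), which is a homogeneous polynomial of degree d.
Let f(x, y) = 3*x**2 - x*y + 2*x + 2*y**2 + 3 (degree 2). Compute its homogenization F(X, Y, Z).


F(X, Y, Z) = 3*X**2 - X*Y + 2*X*Z + 2*Y**2 + 3*Z**2

deg(f) = 2.
Substitute x = X/Z, y = Y/Z into f, then multiply by Z^2.
  monomial 3·x^2·y^0 ↦ 3·X^2·Y^0·Z^0.
  monomial -1·x^1·y^1 ↦ -1·X^1·Y^1·Z^0.
  monomial 2·x^1·y^0 ↦ 2·X^1·Y^0·Z^1.
  monomial 2·x^0·y^2 ↦ 2·X^0·Y^2·Z^0.
  monomial 3·x^0·y^0 ↦ 3·X^0·Y^0·Z^2.
Collecting: F(X, Y, Z) = 3*X**2 - X*Y + 2*X*Z + 2*Y**2 + 3*Z**2.


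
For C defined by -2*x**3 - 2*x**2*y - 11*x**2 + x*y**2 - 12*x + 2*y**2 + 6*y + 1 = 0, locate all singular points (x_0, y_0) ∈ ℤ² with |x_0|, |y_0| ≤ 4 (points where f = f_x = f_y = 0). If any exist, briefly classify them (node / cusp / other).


Singular points: {(-1, -2)}; classification: node.

Compute partial derivatives:
  f_x = -6*x**2 - 4*x*y - 22*x + y**2 - 12.
  f_y = -2*x**2 + 2*x*y + 4*y + 6.
Scan x_0 ∈ {−4, ..., 4}. For each x_0, f_y(x_0, y) is a polynomial in y; find its integer roots y ∈ {−4, ..., 4}, then test f_x and f at those candidates.
  x = -4: f_y(-4, y) = -4*y - 26; no integer root y with |y| ≤ 4.
  x = -3: f_y(-3, y) = -2*y - 12; no integer root y with |y| ≤ 4.
  x = -2: f_y(-2, y) = -2; no integer root y with |y| ≤ 4.
  x = -1: f_y(-1, y) = 2*y + 4; vanishes at y ∈ {-2}. (-1, -2): f_x = 0, f = 0 — SINGULAR.
  x = 0: f_y(0, y) = 4*y + 6; no integer root y with |y| ≤ 4.
  x = 1: f_y(1, y) = 6*y + 4; no integer root y with |y| ≤ 4.
  x = 2: f_y(2, y) = 8*y - 2; no integer root y with |y| ≤ 4.
  x = 3: f_y(3, y) = 10*y - 12; no integer root y with |y| ≤ 4.
  x = 4: f_y(4, y) = 12*y - 26; no integer root y with |y| ≤ 4.
Only singular point on the grid: (-1, -2).
Classify: substitute x = -1 + u, y = -2 + v and expand: f = -2*u**3 - 2*u**2*v - u**2 + u*v**2 + v**2.
No constant or linear terms (consistent with a singular point). Quadratic part: -u**2 + v**2. Cubic part: -2*u**3 - 2*u**2*v + u*v**2.
The quadratic part v**2 - u**2 = (v − u)(v + u) splits into two distinct linear factors, so there are two distinct tangent lines y − -2 = ±(x − -1) — this is a node (ordinary double point).
Classification: node.


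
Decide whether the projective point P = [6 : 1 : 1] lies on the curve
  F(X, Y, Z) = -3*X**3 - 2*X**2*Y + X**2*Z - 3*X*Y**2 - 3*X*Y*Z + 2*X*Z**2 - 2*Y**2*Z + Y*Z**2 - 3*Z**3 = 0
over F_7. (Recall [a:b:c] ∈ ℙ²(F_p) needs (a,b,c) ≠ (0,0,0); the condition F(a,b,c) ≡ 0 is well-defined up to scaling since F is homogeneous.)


F(6,1,1) ≡ 2 (mod 7); P is NOT on the curve.

Evaluate F(6, 1, 1) term-by-term (mod 7).
  -3*X**3 ↦ -3·216·1·1 = -648
  -2*X**2*Y ↦ -2·36·1·1 = -72
  X**2*Z ↦ 1·36·1·1 = 36
  -3*X*Y**2 ↦ -3·6·1·1 = -18
  -3*X*Y*Z ↦ -3·6·1·1 = -18
  2*X*Z**2 ↦ 2·6·1·1 = 12
  -2*Y**2*Z ↦ -2·1·1·1 = -2
  Y*Z**2 ↦ 1·1·1·1 = 1
  -3*Z**3 ↦ -3·1·1·1 = -3
Sum: F(6, 1, 1) = (-648) + (-72) + (36) + (-18) + (-18) + (12) + (-2) + (1) + (-3) = -712.
Reducing mod 7: -712 ≡ 2 (mod 7).
Since F(a, b, c) ≡ 2 ≠ 0 (mod 7), P does NOT lie on the curve.


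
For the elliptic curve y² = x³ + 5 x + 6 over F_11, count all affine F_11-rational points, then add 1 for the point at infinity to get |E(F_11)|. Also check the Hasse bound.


Affine points = {(1, 1), (1, 10), (3, 2), (3, 9), (10, 0)}; affine count = 5; |E(F_11)| = 6.

Discriminant check: Δ ∝ 4a³ + 27b² = 4·5³ + 27·6² = 4·125 + 27·36 ≡ 9 (mod 11). Nonzero ⇒ E is nonsingular.
For each x ∈ F_11, compute rhs = x³ + 5·x + 6 mod 11, then count y ∈ F_11 with y² ≡ rhs.
  x = 0: rhs = 6, matching y values: none (0 points).
  x = 1: rhs = 1, matching y values: 1, 10 (2 points).
  x = 2: rhs = 2, matching y values: none (0 points).
  x = 3: rhs = 4, matching y values: 2, 9 (2 points).
  x = 4: rhs = 2, matching y values: none (0 points).
  x = 5: rhs = 2, matching y values: none (0 points).
  x = 6: rhs = 10, matching y values: none (0 points).
  x = 7: rhs = 10, matching y values: none (0 points).
  x = 8: rhs = 8, matching y values: none (0 points).
  x = 9: rhs = 10, matching y values: none (0 points).
  x = 10: rhs = 0, matching y values: 0 (1 points).
Total affine count: 5.
Full point count |E(F_11)| = 5 + 1 = 6.
Hasse bound: |6 − (11+1)| = |-6| = 6 ≤ 2√11 ≈ 6.6332 ✓.


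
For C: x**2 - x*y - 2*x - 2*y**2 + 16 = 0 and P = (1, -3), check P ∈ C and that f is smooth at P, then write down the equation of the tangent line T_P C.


Tangent line at P: 3*x + 11*y + 30 = 0.

Step 1: f(1, -3) = 0, so P lies on C.
Step 2: partial derivatives
  f_x(x, y) = 2*x - y - 2, f_y(x, y) = -x - 4*y.
  f_x(P) = 3, f_y(P) = 11 (gradient nonzero, so P is smooth).
Step 3: tangent line at P: 3·(x − 1) + 11·(y − -3) = 0.
Expanding: 3*x + 11*y + 30 = 0.


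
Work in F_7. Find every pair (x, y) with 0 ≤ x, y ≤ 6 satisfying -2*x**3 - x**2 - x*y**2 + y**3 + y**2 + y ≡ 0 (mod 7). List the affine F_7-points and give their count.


Affine F_7-points: {(0, 0), (0, 2), (0, 4), (1, 2), (2, 2), (3, 0), (3, 1), (5, 5), (6, 3)}; count = 9.

For each of the 49 pairs (x, y) ∈ F_7², evaluate f(x, y) mod 7. Record the zeros.
  x = 0: [0↦0, 1↦3, 2↦0, 3↦4, 4↦0, 5↦1, 6↦6]  zeros at y ∈ {0, 2, 4}
  x = 1: [0↦4, 1↦6, 2↦0, 3↦6, 4↦2, 5↦1, 6↦2]  zeros at y ∈ {2}
  x = 2: [0↦1, 1↦2, 2↦0, 3↦1, 4↦4, 5↦1, 6↦5]  zeros at y ∈ {2}
  x = 3: [0↦0, 1↦0, 2↦2, 3↦5, 4↦1, 5↦3, 6↦3]  zeros at y ∈ {0, 1}
  x = 4: [0↦3, 1↦2, 2↦1, 3↦6, 4↦2, 5↦2, 6↦5]  zeros at y ∈ ∅
  x = 5: [0↦5, 1↦3, 2↦6, 3↦6, 4↦2, 5↦0, 6↦6]  zeros at y ∈ {5}
  x = 6: [0↦1, 1↦5, 2↦5, 3↦0, 4↦3, 5↦6, 6↦1]  zeros at y ∈ {3}
Collecting zeros: affine points = {(0, 0), (0, 2), (0, 4), (1, 2), (2, 2), (3, 0), (3, 1), (5, 5), (6, 3)}.
Total count |C(F_7)_aff| = 9.


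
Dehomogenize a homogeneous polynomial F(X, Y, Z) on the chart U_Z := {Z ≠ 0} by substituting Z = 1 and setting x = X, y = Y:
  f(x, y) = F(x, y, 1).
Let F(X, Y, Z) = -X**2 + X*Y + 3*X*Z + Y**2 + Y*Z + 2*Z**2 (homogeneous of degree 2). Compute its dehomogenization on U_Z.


f(x, y) = -x**2 + x*y + 3*x + y**2 + y + 2

On U_Z we set Z = 1. Each monomial c·X^i·Y^j·Z^k in F becomes c·x^i·y^j·1^k = c·x^i·y^j.
Substituting Z = 1: F(X, Y, 1) = -x**2 + x*y + 3*x + y**2 + y + 2.
Note: deg(f) ≤ deg(F) = 2; strict inequality happens when F is divisible by Z (lost terms).


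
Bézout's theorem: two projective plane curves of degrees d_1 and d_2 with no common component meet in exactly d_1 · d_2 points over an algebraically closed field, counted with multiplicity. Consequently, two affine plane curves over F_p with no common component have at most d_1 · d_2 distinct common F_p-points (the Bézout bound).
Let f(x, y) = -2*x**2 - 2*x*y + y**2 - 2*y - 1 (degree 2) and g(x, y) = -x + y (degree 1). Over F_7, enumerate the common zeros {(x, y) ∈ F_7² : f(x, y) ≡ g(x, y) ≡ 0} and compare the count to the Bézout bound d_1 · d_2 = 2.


Common zeros: ∅; count = 0; Bézout bound = 2.

deg(f) = 2, deg(g) = 1, so Bézout bound = 2.
Scan x ∈ F_7. For each x, list the y ∈ F_7 with f(x, y) ≡ 0 and those with g(x, y) ≡ 0 (mod 7); the common zeros in that column are the intersection.
  x = 0: f ≡ 0 at y ∈ {4, 5}; g ≡ 0 at y ∈ {0}; common: ∅.
  x = 1: f ≡ 0 at y ∈ {2}; g ≡ 0 at y ∈ {1}; common: ∅.
  x = 2: f ≡ 0 at y ∈ {1, 5}; g ≡ 0 at y ∈ {2}; common: ∅.
  x = 3: f ≡ 0 at y ∈ {4}; g ≡ 0 at y ∈ {3}; common: ∅.
  x = 4: f ≡ 0 at y ∈ {1, 2}; g ≡ 0 at y ∈ {4}; common: ∅.
  x = 5: f ≡ 0 at y ∈ ∅; g ≡ 0 at y ∈ {5}; common: ∅.
  x = 6: f ≡ 0 at y ∈ ∅; g ≡ 0 at y ∈ {6}; common: ∅.
Collecting: common zeros = ∅, so the count is 0.
Comparison with the Bézout bound: 0 ≤ 2 = deg(f)·deg(g), as expected for curves with no common component (the affine F_7-count falls short of the bound because intersections may lie at infinity, over extension fields, or carry multiplicity).


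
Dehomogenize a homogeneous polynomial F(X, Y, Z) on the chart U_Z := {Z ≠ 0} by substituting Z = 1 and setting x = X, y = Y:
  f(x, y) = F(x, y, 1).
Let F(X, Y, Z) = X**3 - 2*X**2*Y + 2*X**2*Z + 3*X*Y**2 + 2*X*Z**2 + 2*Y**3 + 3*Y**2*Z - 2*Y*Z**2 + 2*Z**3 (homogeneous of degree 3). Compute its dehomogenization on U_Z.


f(x, y) = x**3 - 2*x**2*y + 2*x**2 + 3*x*y**2 + 2*x + 2*y**3 + 3*y**2 - 2*y + 2

On U_Z we set Z = 1. Each monomial c·X^i·Y^j·Z^k in F becomes c·x^i·y^j·1^k = c·x^i·y^j.
Substituting Z = 1: F(X, Y, 1) = x**3 - 2*x**2*y + 2*x**2 + 3*x*y**2 + 2*x + 2*y**3 + 3*y**2 - 2*y + 2.
Note: deg(f) ≤ deg(F) = 3; strict inequality happens when F is divisible by Z (lost terms).


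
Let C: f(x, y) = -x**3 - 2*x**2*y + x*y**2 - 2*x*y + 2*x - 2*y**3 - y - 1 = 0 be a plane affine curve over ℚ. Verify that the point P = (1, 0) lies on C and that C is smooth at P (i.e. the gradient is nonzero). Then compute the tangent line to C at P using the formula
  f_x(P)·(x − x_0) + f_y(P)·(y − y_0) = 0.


Tangent line at P: -x - 5*y + 1 = 0.

Step 1: f(1, 0) = 0, so P lies on C.
Step 2: partial derivatives
  f_x(x, y) = -3*x**2 - 4*x*y + y**2 - 2*y + 2, f_y(x, y) = -2*x**2 + 2*x*y - 2*x - 6*y**2 - 1.
  f_x(P) = -1, f_y(P) = -5 (gradient nonzero, so P is smooth).
Step 3: tangent line at P: -1·(x − 1) + -5·(y − 0) = 0.
Expanding: -x - 5*y + 1 = 0.


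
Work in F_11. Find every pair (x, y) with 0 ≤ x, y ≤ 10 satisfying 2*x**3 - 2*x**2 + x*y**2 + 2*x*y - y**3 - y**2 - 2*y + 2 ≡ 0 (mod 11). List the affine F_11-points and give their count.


Affine F_11-points: {(1, 7), (3, 4), (6, 4), (8, 2), (8, 8), (9, 0)}; count = 6.

For each of the 121 pairs (x, y) ∈ F_11², evaluate f(x, y) mod 11. Record the zeros.
  x = 0: [0↦2, 1↦9, 2↦8, 3↦4, 4↦2, 5↦7, 6↦2, 7↦3, 8↦4, 9↦10, 10↦4]  zeros at y ∈ ∅
  x = 1: [0↦2, 1↦1, 2↦5, 3↦8, 4↦4, 5↦9, 6↦6, 7↦0, 8↦7, 9↦10, 10↦3]  zeros at y ∈ {7}
  x = 2: [0↦10, 1↦1, 2↦10, 3↦9, 4↦3, 5↦8, 6↦7, 7↦5, 8↦7, 9↦7, 10↦10]  zeros at y ∈ ∅
  x = 3: [0↦5, 1↦10, 2↦2, 3↦8, 4↦0, 5↦5, 6↦6, 7↦8, 8↦5, 9↦2, 10↦4]  zeros at y ∈ {4}
  x = 4: [0↦10, 1↦7, 2↦4, 3↦6, 4↦7, 5↦1, 6↦4, 7↦10, 8↦2, 9↦7, 10↦8]  zeros at y ∈ ∅
  x = 5: [0↦4, 1↦4, 2↦6, 3↦4, 4↦3, 5↦8, 6↦2, 7↦1, 8↦10, 9↦1, 10↦1]  zeros at y ∈ ∅
  x = 6: [0↦10, 1↦2, 2↦9, 3↦3, 4↦0, 5↦5, 6↦1, 7↦4, 8↦8, 9↦7, 10↦6]  zeros at y ∈ {4}
  x = 7: [0↦7, 1↦2, 2↦3, 3↦4, 4↦10, 5↦4, 6↦2, 7↦9, 8↦8, 9↦4, 10↦2]  zeros at y ∈ ∅
  x = 8: [0↦7, 1↦5, 2↦0, 3↦8, 4↦1, 5↦6, 6↦6, 7↦6, 8↦0, 9↦4, 10↦1]  zeros at y ∈ {2, 8}
  x = 9: [0↦0, 1↦1, 2↦1, 3↦5, 4↦7, 5↦1, 6↦3, 7↦7, 8↦7, 9↦8, 10↦4]  zeros at y ∈ {0}
  x = 10: [0↦9, 1↦2, 2↦7, 3↦7, 4↦7, 5↦1, 6↦5, 7↦2, 8↦8, 9↦6, 10↦1]  zeros at y ∈ ∅
Collecting zeros: affine points = {(1, 7), (3, 4), (6, 4), (8, 2), (8, 8), (9, 0)}.
Total count |C(F_11)_aff| = 6.


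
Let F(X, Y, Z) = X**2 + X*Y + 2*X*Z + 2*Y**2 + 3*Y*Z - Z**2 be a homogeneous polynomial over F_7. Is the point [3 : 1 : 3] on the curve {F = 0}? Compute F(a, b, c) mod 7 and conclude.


F(3,1,3) ≡ 4 (mod 7); P is NOT on the curve.

Evaluate F(3, 1, 3) term-by-term (mod 7).
  X**2 ↦ 1·9·1·1 = 9
  X*Y ↦ 1·3·1·1 = 3
  2*X*Z ↦ 2·3·1·3 = 18
  2*Y**2 ↦ 2·1·1·1 = 2
  3*Y*Z ↦ 3·1·1·3 = 9
  -Z**2 ↦ -1·1·1·9 = -9
Sum: F(3, 1, 3) = (9) + (3) + (18) + (2) + (9) + (-9) = 32.
Reducing mod 7: 32 ≡ 4 (mod 7).
Since F(a, b, c) ≡ 4 ≠ 0 (mod 7), P does NOT lie on the curve.


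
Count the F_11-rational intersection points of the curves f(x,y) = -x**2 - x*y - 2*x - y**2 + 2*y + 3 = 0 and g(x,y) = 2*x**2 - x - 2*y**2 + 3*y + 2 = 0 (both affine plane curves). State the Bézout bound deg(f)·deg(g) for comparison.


Common zeros: {(10, 10)}; count = 1; Bézout bound = 4.

deg(f) = 2, deg(g) = 2, so Bézout bound = 4.
Scan x ∈ F_11. For each x, list the y ∈ F_11 with f(x, y) ≡ 0 and those with g(x, y) ≡ 0 (mod 11); the common zeros in that column are the intersection.
  x = 0: f ≡ 0 at y ∈ {3, 10}; g ≡ 0 at y ∈ {2, 5}; common: ∅.
  x = 1: f ≡ 0 at y ∈ {0, 1}; g ≡ 0 at y ∈ {9}; common: ∅.
  x = 2: f ≡ 0 at y ∈ ∅; g ≡ 0 at y ∈ ∅; common: ∅.
  x = 3: f ≡ 0 at y ∈ ∅; g ≡ 0 at y ∈ ∅; common: ∅.
  x = 4: f ≡ 0 at y ∈ ∅; g ≡ 0 at y ∈ ∅; common: ∅.
  x = 5: f ≡ 0 at y ∈ ∅; g ≡ 0 at y ∈ {9}; common: ∅.
  x = 6: f ≡ 0 at y ∈ {3, 4}; g ≡ 0 at y ∈ {2, 5}; common: ∅.
  x = 7: f ≡ 0 at y ∈ {1, 5}; g ≡ 0 at y ∈ {8, 10}; common: ∅.
  x = 8: f ≡ 0 at y ∈ {0, 5}; g ≡ 0 at y ∈ ∅; common: ∅.
  x = 9: f ≡ 0 at y ∈ ∅; g ≡ 0 at y ∈ ∅; common: ∅.
  x = 10: f ≡ 0 at y ∈ {4, 10}; g ≡ 0 at y ∈ {8, 10}; common: {10}.
Collecting: common zeros = {(10, 10)}, so the count is 1.
Comparison with the Bézout bound: 1 ≤ 4 = deg(f)·deg(g), as expected for curves with no common component (the affine F_11-count falls short of the bound because intersections may lie at infinity, over extension fields, or carry multiplicity).


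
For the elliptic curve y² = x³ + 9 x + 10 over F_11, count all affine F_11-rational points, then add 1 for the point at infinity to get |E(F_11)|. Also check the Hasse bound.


Affine points = {(1, 3), (1, 8), (2, 5), (2, 6), (3, 3), (3, 8), (4, 0), (5, 2), (5, 9), (6, 4), (6, 7), (7, 3), (7, 8), (8, 0), (10, 0)}; affine count = 15; |E(F_11)| = 16.

Discriminant check: Δ ∝ 4a³ + 27b² = 4·9³ + 27·10² = 4·729 + 27·100 ≡ 6 (mod 11). Nonzero ⇒ E is nonsingular.
For each x ∈ F_11, compute rhs = x³ + 9·x + 10 mod 11, then count y ∈ F_11 with y² ≡ rhs.
  x = 0: rhs = 10, matching y values: none (0 points).
  x = 1: rhs = 9, matching y values: 3, 8 (2 points).
  x = 2: rhs = 3, matching y values: 5, 6 (2 points).
  x = 3: rhs = 9, matching y values: 3, 8 (2 points).
  x = 4: rhs = 0, matching y values: 0 (1 points).
  x = 5: rhs = 4, matching y values: 2, 9 (2 points).
  x = 6: rhs = 5, matching y values: 4, 7 (2 points).
  x = 7: rhs = 9, matching y values: 3, 8 (2 points).
  x = 8: rhs = 0, matching y values: 0 (1 points).
  x = 9: rhs = 6, matching y values: none (0 points).
  x = 10: rhs = 0, matching y values: 0 (1 points).
Total affine count: 15.
Full point count |E(F_11)| = 15 + 1 = 16.
Hasse bound: |16 − (11+1)| = |4| = 4 ≤ 2√11 ≈ 6.6332 ✓.


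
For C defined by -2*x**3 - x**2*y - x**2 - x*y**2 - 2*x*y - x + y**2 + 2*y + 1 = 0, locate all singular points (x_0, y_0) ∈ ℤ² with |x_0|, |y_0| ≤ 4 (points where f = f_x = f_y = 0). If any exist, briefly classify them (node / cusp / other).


Singular points: {(0, -1)}; classification: cusp.

Compute partial derivatives:
  f_x = -6*x**2 - 2*x*y - 2*x - y**2 - 2*y - 1.
  f_y = -x**2 - 2*x*y - 2*x + 2*y + 2.
Scan x_0 ∈ {−4, ..., 4}. For each x_0, f_y(x_0, y) is a polynomial in y; find its integer roots y ∈ {−4, ..., 4}, then test f_x and f at those candidates.
  x = -4: f_y(-4, y) = 10*y - 6; no integer root y with |y| ≤ 4.
  x = -3: f_y(-3, y) = 8*y - 1; no integer root y with |y| ≤ 4.
  x = -2: f_y(-2, y) = 6*y + 2; no integer root y with |y| ≤ 4.
  x = -1: f_y(-1, y) = 4*y + 3; no integer root y with |y| ≤ 4.
  x = 0: f_y(0, y) = 2*y + 2; vanishes at y ∈ {-1}. (0, -1): f_x = 0, f = 0 — SINGULAR.
  x = 1: f_y(1, y) = -1; no integer root y with |y| ≤ 4.
  x = 2: f_y(2, y) = -2*y - 6; vanishes at y ∈ {-3}. (2, -3): f_x = -20 ≠ 0.
  x = 3: f_y(3, y) = -4*y - 13; no integer root y with |y| ≤ 4.
  x = 4: f_y(4, y) = -6*y - 22; no integer root y with |y| ≤ 4.
Only singular point on the grid: (0, -1).
Classify: substitute x = 0 + u, y = -1 + v and expand: f = -2*u**3 - u**2*v - u*v**2 + v**2.
No constant or linear terms (consistent with a singular point). Quadratic part: v**2. Cubic part: -2*u**3 - u**2*v - u*v**2.
The quadratic part v**2 is a perfect square, so there is a single (double) tangent line v = 0, i.e. y = -1. Restricting the cubic part to that line (v = 0) leaves -2*u**3 ≠ 0, so f is not divisible by v and the branch is v² ≈ 2*u**3 to lowest order — this is a cusp.
Classification: cusp.


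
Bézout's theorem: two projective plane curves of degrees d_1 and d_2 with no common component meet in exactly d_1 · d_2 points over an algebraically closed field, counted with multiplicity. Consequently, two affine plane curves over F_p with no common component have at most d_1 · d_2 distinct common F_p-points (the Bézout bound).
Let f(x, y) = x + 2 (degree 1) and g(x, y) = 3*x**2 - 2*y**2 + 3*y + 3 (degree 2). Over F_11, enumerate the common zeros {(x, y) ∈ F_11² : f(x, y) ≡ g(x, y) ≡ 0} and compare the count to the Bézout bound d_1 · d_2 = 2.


Common zeros: ∅; count = 0; Bézout bound = 2.

deg(f) = 1, deg(g) = 2, so Bézout bound = 2.
Scan x ∈ F_11. For each x, list the y ∈ F_11 with f(x, y) ≡ 0 and those with g(x, y) ≡ 0 (mod 11); the common zeros in that column are the intersection.
  x = 0: f ≡ 0 at y ∈ ∅; g ≡ 0 at y ∈ {9}; common: ∅.
  x = 1: f ≡ 0 at y ∈ ∅; g ≡ 0 at y ∈ ∅; common: ∅.
  x = 2: f ≡ 0 at y ∈ ∅; g ≡ 0 at y ∈ ∅; common: ∅.
  x = 3: f ≡ 0 at y ∈ ∅; g ≡ 0 at y ∈ ∅; common: ∅.
  x = 4: f ≡ 0 at y ∈ ∅; g ≡ 0 at y ∈ ∅; common: ∅.
  x = 5: f ≡ 0 at y ∈ ∅; g ≡ 0 at y ∈ ∅; common: ∅.
  x = 6: f ≡ 0 at y ∈ ∅; g ≡ 0 at y ∈ ∅; common: ∅.
  x = 7: f ≡ 0 at y ∈ ∅; g ≡ 0 at y ∈ ∅; common: ∅.
  x = 8: f ≡ 0 at y ∈ ∅; g ≡ 0 at y ∈ ∅; common: ∅.
  x = 9: f ≡ 0 at y ∈ {0, 1, 2, 3, 4, 5, 6, 7, 8, 9, 10}; g ≡ 0 at y ∈ ∅; common: ∅.
  x = 10: f ≡ 0 at y ∈ ∅; g ≡ 0 at y ∈ ∅; common: ∅.
Collecting: common zeros = ∅, so the count is 0.
Comparison with the Bézout bound: 0 ≤ 2 = deg(f)·deg(g), as expected for curves with no common component (the affine F_11-count falls short of the bound because intersections may lie at infinity, over extension fields, or carry multiplicity).


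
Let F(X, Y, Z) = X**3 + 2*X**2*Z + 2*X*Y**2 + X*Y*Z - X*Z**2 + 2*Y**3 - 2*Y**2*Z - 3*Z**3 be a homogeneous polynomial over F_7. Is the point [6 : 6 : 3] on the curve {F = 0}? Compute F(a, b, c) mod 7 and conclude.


F(6,6,3) ≡ 3 (mod 7); P is NOT on the curve.

Evaluate F(6, 6, 3) term-by-term (mod 7).
  X**3 ↦ 1·216·1·1 = 216
  2*X**2*Z ↦ 2·36·1·3 = 216
  2*X*Y**2 ↦ 2·6·36·1 = 432
  X*Y*Z ↦ 1·6·6·3 = 108
  -X*Z**2 ↦ -1·6·1·9 = -54
  2*Y**3 ↦ 2·1·216·1 = 432
  -2*Y**2*Z ↦ -2·1·36·3 = -216
  -3*Z**3 ↦ -3·1·1·27 = -81
Sum: F(6, 6, 3) = (216) + (216) + (432) + (108) + (-54) + (432) + (-216) + (-81) = 1053.
Reducing mod 7: 1053 ≡ 3 (mod 7).
Since F(a, b, c) ≡ 3 ≠ 0 (mod 7), P does NOT lie on the curve.


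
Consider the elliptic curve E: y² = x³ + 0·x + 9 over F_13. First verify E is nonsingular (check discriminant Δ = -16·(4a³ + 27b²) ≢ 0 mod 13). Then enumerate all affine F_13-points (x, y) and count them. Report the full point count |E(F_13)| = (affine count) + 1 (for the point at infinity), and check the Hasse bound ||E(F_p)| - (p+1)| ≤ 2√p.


Affine points = {(0, 3), (0, 10), (1, 6), (1, 7), (2, 2), (2, 11), (3, 6), (3, 7), (5, 2), (5, 11), (6, 2), (6, 11), (7, 1), (7, 12), (8, 1), (8, 12), (9, 6), (9, 7), (11, 1), (11, 12)}; affine count = 20; |E(F_13)| = 21.

Discriminant check: Δ ∝ 4a³ + 27b² = 4·0³ + 27·9² = 4·0 + 27·81 ≡ 3 (mod 13). Nonzero ⇒ E is nonsingular.
For each x ∈ F_13, compute rhs = x³ + 0·x + 9 mod 13, then count y ∈ F_13 with y² ≡ rhs.
  x = 0: rhs = 9, matching y values: 3, 10 (2 points).
  x = 1: rhs = 10, matching y values: 6, 7 (2 points).
  x = 2: rhs = 4, matching y values: 2, 11 (2 points).
  x = 3: rhs = 10, matching y values: 6, 7 (2 points).
  x = 4: rhs = 8, matching y values: none (0 points).
  x = 5: rhs = 4, matching y values: 2, 11 (2 points).
  x = 6: rhs = 4, matching y values: 2, 11 (2 points).
  x = 7: rhs = 1, matching y values: 1, 12 (2 points).
  x = 8: rhs = 1, matching y values: 1, 12 (2 points).
  x = 9: rhs = 10, matching y values: 6, 7 (2 points).
  x = 10: rhs = 8, matching y values: none (0 points).
  x = 11: rhs = 1, matching y values: 1, 12 (2 points).
  x = 12: rhs = 8, matching y values: none (0 points).
Total affine count: 20.
Full point count |E(F_13)| = 20 + 1 = 21.
Hasse bound: |21 − (13+1)| = |7| = 7 ≤ 2√13 ≈ 7.2111 ✓.


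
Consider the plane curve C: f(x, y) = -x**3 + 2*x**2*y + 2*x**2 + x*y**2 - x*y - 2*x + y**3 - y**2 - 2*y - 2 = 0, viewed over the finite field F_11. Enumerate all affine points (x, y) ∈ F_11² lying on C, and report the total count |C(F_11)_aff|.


Affine F_11-points: {(0, 5), (2, 1), (4, 10), (5, 9), (6, 1), (6, 4), (7, 1), (9, 4)}; count = 8.

For each of the 121 pairs (x, y) ∈ F_11², evaluate f(x, y) mod 11. Record the zeros.
  x = 0: [0↦9, 1↦7, 2↦9, 3↦10, 4↦5, 5↦0, 6↦1, 7↦3, 8↦1, 9↦1, 10↦9]  zeros at y ∈ {5}
  x = 1: [0↦8, 1↦8, 2↦3, 3↦10, 4↦2, 5↦7, 6↦9, 7↦3, 8↦6, 9↦2, 10↦8]  zeros at y ∈ ∅
  x = 2: [0↦5, 1↦0, 2↦3, 3↦9, 4↦2, 5↦10, 6↦6, 7↦7, 8↦8, 9↦4, 10↦1]  zeros at y ∈ {1}
  x = 3: [0↦5, 1↦10, 2↦3, 3↦1, 4↦10, 5↦3, 6↦8, 7↦9, 8↦1, 9↦1, 10↦4]  zeros at y ∈ ∅
  x = 4: [0↦2, 1↦10, 2↦8, 3↦2, 4↦9, 5↦2, 6↦9, 7↦3, 8↦1, 9↦9, 10↦0]  zeros at y ∈ {10}
  x = 5: [0↦1, 1↦5, 2↦1, 3↦6, 4↦4, 5↦1, 6↦3, 7↦5, 8↦2, 9↦0, 10↦5]  zeros at y ∈ {9}
  x = 6: [0↦7, 1↦0, 2↦9, 3↦7, 4↦0, 5↦5, 6↦6, 7↦9, 8↦9, 9↦1, 10↦2]  zeros at y ∈ {1, 4}
  x = 7: [0↦3, 1↦0, 2↦4, 3↦10, 4↦2, 5↦8, 6↦1, 7↦9, 8↦5, 9↦6, 10↦7]  zeros at y ∈ {1}
  x = 8: [0↦5, 1↦10, 2↦2, 3↦9, 4↦4, 5↦4, 6↦4, 7↦10, 8↦6, 9↦9, 10↦3]  zeros at y ∈ ∅
  x = 9: [0↦7, 1↦2, 2↦8, 3↦9, 4↦0, 5↦9, 6↦9, 7↦6, 8↦6, 9↦4, 10↦6]  zeros at y ∈ {4}
  x = 10: [0↦3, 1↦3, 2↦5, 3↦4, 4↦6, 5↦6, 6↦10, 7↦2, 8↦10, 9↦7, 10↦10]  zeros at y ∈ ∅
Collecting zeros: affine points = {(0, 5), (2, 1), (4, 10), (5, 9), (6, 1), (6, 4), (7, 1), (9, 4)}.
Total count |C(F_11)_aff| = 8.


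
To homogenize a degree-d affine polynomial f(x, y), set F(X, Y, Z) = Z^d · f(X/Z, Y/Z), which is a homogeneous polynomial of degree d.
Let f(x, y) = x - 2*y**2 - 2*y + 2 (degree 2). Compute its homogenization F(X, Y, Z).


F(X, Y, Z) = X*Z - 2*Y**2 - 2*Y*Z + 2*Z**2

deg(f) = 2.
Substitute x = X/Z, y = Y/Z into f, then multiply by Z^2.
  monomial 1·x^1·y^0 ↦ 1·X^1·Y^0·Z^1.
  monomial -2·x^0·y^2 ↦ -2·X^0·Y^2·Z^0.
  monomial -2·x^0·y^1 ↦ -2·X^0·Y^1·Z^1.
  monomial 2·x^0·y^0 ↦ 2·X^0·Y^0·Z^2.
Collecting: F(X, Y, Z) = X*Z - 2*Y**2 - 2*Y*Z + 2*Z**2.


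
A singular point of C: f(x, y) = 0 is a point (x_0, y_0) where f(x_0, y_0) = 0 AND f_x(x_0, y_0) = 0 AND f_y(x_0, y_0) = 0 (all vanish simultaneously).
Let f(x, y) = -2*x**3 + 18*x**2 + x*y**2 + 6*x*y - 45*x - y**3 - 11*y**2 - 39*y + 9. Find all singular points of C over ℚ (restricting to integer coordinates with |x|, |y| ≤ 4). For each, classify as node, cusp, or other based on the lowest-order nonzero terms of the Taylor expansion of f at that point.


Singular points: {(3, -3)}; classification: cusp.

Compute partial derivatives:
  f_x = -6*x**2 + 36*x + y**2 + 6*y - 45.
  f_y = 2*x*y + 6*x - 3*y**2 - 22*y - 39.
Scan x_0 ∈ {−4, ..., 4}. For each x_0, f_y(x_0, y) is a polynomial in y; find its integer roots y ∈ {−4, ..., 4}, then test f_x and f at those candidates.
  x = -4: f_y(-4, y) = -3*y**2 - 30*y - 63; vanishes at y ∈ {-3}. (-4, -3): f_x = -294 ≠ 0.
  x = -3: f_y(-3, y) = -3*y**2 - 28*y - 57; vanishes at y ∈ {-3}. (-3, -3): f_x = -216 ≠ 0.
  x = -2: f_y(-2, y) = -3*y**2 - 26*y - 51; vanishes at y ∈ {-3}. (-2, -3): f_x = -150 ≠ 0.
  x = -1: f_y(-1, y) = -3*y**2 - 24*y - 45; vanishes at y ∈ {-3}. (-1, -3): f_x = -96 ≠ 0.
  x = 0: f_y(0, y) = -3*y**2 - 22*y - 39; vanishes at y ∈ {-3}. (0, -3): f_x = -54 ≠ 0.
  x = 1: f_y(1, y) = -3*y**2 - 20*y - 33; vanishes at y ∈ {-3}. (1, -3): f_x = -24 ≠ 0.
  x = 2: f_y(2, y) = -3*y**2 - 18*y - 27; vanishes at y ∈ {-3}. (2, -3): f_x = -6 ≠ 0.
  x = 3: f_y(3, y) = -3*y**2 - 16*y - 21; vanishes at y ∈ {-3}. (3, -3): f_x = 0, f = 0 — SINGULAR.
  x = 4: f_y(4, y) = -3*y**2 - 14*y - 15; vanishes at y ∈ {-3}. (4, -3): f_x = -6 ≠ 0.
Only singular point on the grid: (3, -3).
Classify: substitute x = 3 + u, y = -3 + v and expand: f = -2*u**3 + u*v**2 - v**3 + v**2.
No constant or linear terms (consistent with a singular point). Quadratic part: v**2. Cubic part: -2*u**3 + u*v**2 - v**3.
The quadratic part v**2 is a perfect square, so there is a single (double) tangent line v = 0, i.e. y = -3. Restricting the cubic part to that line (v = 0) leaves -2*u**3 ≠ 0, so f is not divisible by v and the branch is v² ≈ 2*u**3 to lowest order — this is a cusp.
Classification: cusp.


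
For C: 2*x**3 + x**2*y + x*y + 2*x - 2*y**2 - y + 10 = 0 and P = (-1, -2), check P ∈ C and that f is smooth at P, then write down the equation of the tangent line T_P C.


Tangent line at P: 10*x + 7*y + 24 = 0.

Step 1: f(-1, -2) = 0, so P lies on C.
Step 2: partial derivatives
  f_x(x, y) = 6*x**2 + 2*x*y + y + 2, f_y(x, y) = x**2 + x - 4*y - 1.
  f_x(P) = 10, f_y(P) = 7 (gradient nonzero, so P is smooth).
Step 3: tangent line at P: 10·(x − -1) + 7·(y − -2) = 0.
Expanding: 10*x + 7*y + 24 = 0.


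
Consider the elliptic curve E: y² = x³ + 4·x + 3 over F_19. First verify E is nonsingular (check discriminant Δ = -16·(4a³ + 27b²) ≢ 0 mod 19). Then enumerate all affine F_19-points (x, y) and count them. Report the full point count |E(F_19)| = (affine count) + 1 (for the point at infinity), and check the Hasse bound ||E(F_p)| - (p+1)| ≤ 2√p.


Affine points = {(2, 0), (3, 2), (3, 17), (4, 8), (4, 11), (10, 6), (10, 13), (17, 5), (17, 14), (18, 6), (18, 13)}; affine count = 11; |E(F_19)| = 12.

Discriminant check: Δ ∝ 4a³ + 27b² = 4·4³ + 27·3² = 4·64 + 27·9 ≡ 5 (mod 19). Nonzero ⇒ E is nonsingular.
For each x ∈ F_19, compute rhs = x³ + 4·x + 3 mod 19, then count y ∈ F_19 with y² ≡ rhs.
  x = 0: rhs = 3, matching y values: none (0 points).
  x = 1: rhs = 8, matching y values: none (0 points).
  x = 2: rhs = 0, matching y values: 0 (1 points).
  x = 3: rhs = 4, matching y values: 2, 17 (2 points).
  x = 4: rhs = 7, matching y values: 8, 11 (2 points).
  x = 5: rhs = 15, matching y values: none (0 points).
  x = 6: rhs = 15, matching y values: none (0 points).
  x = 7: rhs = 13, matching y values: none (0 points).
  x = 8: rhs = 15, matching y values: none (0 points).
  x = 9: rhs = 8, matching y values: none (0 points).
  x = 10: rhs = 17, matching y values: 6, 13 (2 points).
  x = 11: rhs = 10, matching y values: none (0 points).
  x = 12: rhs = 12, matching y values: none (0 points).
  x = 13: rhs = 10, matching y values: none (0 points).
  x = 14: rhs = 10, matching y values: none (0 points).
  x = 15: rhs = 18, matching y values: none (0 points).
  x = 16: rhs = 2, matching y values: none (0 points).
  x = 17: rhs = 6, matching y values: 5, 14 (2 points).
  x = 18: rhs = 17, matching y values: 6, 13 (2 points).
Total affine count: 11.
Full point count |E(F_19)| = 11 + 1 = 12.
Hasse bound: |12 − (19+1)| = |-8| = 8 ≤ 2√19 ≈ 8.7178 ✓.


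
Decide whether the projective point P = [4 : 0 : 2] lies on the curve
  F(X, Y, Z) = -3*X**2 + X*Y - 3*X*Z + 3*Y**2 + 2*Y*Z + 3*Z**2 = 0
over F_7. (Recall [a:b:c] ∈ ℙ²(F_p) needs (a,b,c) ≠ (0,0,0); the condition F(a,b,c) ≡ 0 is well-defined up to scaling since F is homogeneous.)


F(4,0,2) ≡ 3 (mod 7); P is NOT on the curve.

Evaluate F(4, 0, 2) term-by-term (mod 7).
  -3*X**2 ↦ -3·16·1·1 = -48
  X*Y ↦ 1·4·0·1 = 0
  -3*X*Z ↦ -3·4·1·2 = -24
  3*Y**2 ↦ 3·1·0·1 = 0
  2*Y*Z ↦ 2·1·0·2 = 0
  3*Z**2 ↦ 3·1·1·4 = 12
Sum: F(4, 0, 2) = (-48) + (0) + (-24) + (0) + (0) + (12) = -60.
Reducing mod 7: -60 ≡ 3 (mod 7).
Since F(a, b, c) ≡ 3 ≠ 0 (mod 7), P does NOT lie on the curve.


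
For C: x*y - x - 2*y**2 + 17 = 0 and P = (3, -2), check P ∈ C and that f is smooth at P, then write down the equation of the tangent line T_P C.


Tangent line at P: -3*x + 11*y + 31 = 0.

Step 1: f(3, -2) = 0, so P lies on C.
Step 2: partial derivatives
  f_x(x, y) = y - 1, f_y(x, y) = x - 4*y.
  f_x(P) = -3, f_y(P) = 11 (gradient nonzero, so P is smooth).
Step 3: tangent line at P: -3·(x − 3) + 11·(y − -2) = 0.
Expanding: -3*x + 11*y + 31 = 0.


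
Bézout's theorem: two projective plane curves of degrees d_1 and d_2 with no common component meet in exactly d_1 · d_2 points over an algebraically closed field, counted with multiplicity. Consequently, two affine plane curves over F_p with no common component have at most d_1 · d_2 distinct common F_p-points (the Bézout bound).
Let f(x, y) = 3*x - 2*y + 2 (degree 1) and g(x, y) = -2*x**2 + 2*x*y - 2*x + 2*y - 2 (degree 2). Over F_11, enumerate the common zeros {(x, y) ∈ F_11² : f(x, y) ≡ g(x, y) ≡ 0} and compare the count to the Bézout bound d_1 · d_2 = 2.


Common zeros: {(0, 1), (8, 2)}; count = 2; Bézout bound = 2.

deg(f) = 1, deg(g) = 2, so Bézout bound = 2.
Scan x ∈ F_11. For each x, list the y ∈ F_11 with f(x, y) ≡ 0 and those with g(x, y) ≡ 0 (mod 11); the common zeros in that column are the intersection.
  x = 0: f ≡ 0 at y ∈ {1}; g ≡ 0 at y ∈ {1}; common: {1}.
  x = 1: f ≡ 0 at y ∈ {8}; g ≡ 0 at y ∈ {7}; common: ∅.
  x = 2: f ≡ 0 at y ∈ {4}; g ≡ 0 at y ∈ {6}; common: ∅.
  x = 3: f ≡ 0 at y ∈ {0}; g ≡ 0 at y ∈ {6}; common: ∅.
  x = 4: f ≡ 0 at y ∈ {7}; g ≡ 0 at y ∈ {2}; common: ∅.
  x = 5: f ≡ 0 at y ∈ {3}; g ≡ 0 at y ∈ {7}; common: ∅.
  x = 6: f ≡ 0 at y ∈ {10}; g ≡ 0 at y ∈ {3}; common: ∅.
  x = 7: f ≡ 0 at y ∈ {6}; g ≡ 0 at y ∈ {3}; common: ∅.
  x = 8: f ≡ 0 at y ∈ {2}; g ≡ 0 at y ∈ {2}; common: {2}.
  x = 9: f ≡ 0 at y ∈ {9}; g ≡ 0 at y ∈ {8}; common: ∅.
  x = 10: f ≡ 0 at y ∈ {5}; g ≡ 0 at y ∈ ∅; common: ∅.
Collecting: common zeros = {(0, 1), (8, 2)}, so the count is 2.
Comparison with the Bézout bound: 2 ≤ 2 = deg(f)·deg(g), as expected for curves with no common component (the bound is attained).


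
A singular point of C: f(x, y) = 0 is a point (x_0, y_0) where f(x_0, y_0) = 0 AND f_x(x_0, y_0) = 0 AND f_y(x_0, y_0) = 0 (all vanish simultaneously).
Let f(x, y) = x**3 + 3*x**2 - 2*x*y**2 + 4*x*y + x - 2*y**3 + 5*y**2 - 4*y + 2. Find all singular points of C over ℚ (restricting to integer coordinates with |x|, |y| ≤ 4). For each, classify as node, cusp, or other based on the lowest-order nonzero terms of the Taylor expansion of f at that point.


Singular points: {(-1, 1)}; classification: cusp.

Compute partial derivatives:
  f_x = 3*x**2 + 6*x - 2*y**2 + 4*y + 1.
  f_y = -4*x*y + 4*x - 6*y**2 + 10*y - 4.
Scan x_0 ∈ {−4, ..., 4}. For each x_0, f_y(x_0, y) is a polynomial in y; find its integer roots y ∈ {−4, ..., 4}, then test f_x and f at those candidates.
  x = -4: f_y(-4, y) = -6*y**2 + 26*y - 20; vanishes at y ∈ {1}. (-4, 1): f_x = 27 ≠ 0.
  x = -3: f_y(-3, y) = -6*y**2 + 22*y - 16; vanishes at y ∈ {1}. (-3, 1): f_x = 12 ≠ 0.
  x = -2: f_y(-2, y) = -6*y**2 + 18*y - 12; vanishes at y ∈ {1, 2}. (-2, 1): f_x = 3 ≠ 0; (-2, 2): f_x = 1 ≠ 0.
  x = -1: f_y(-1, y) = -6*y**2 + 14*y - 8; vanishes at y ∈ {1}. (-1, 1): f_x = 0, f = 0 — SINGULAR.
  x = 0: f_y(0, y) = -6*y**2 + 10*y - 4; vanishes at y ∈ {1}. (0, 1): f_x = 3 ≠ 0.
  x = 1: f_y(1, y) = -6*y**2 + 6*y; vanishes at y ∈ {0, 1}. (1, 0): f_x = 10 ≠ 0; (1, 1): f_x = 12 ≠ 0.
  x = 2: f_y(2, y) = -6*y**2 + 2*y + 4; vanishes at y ∈ {1}. (2, 1): f_x = 27 ≠ 0.
  x = 3: f_y(3, y) = -6*y**2 - 2*y + 8; vanishes at y ∈ {1}. (3, 1): f_x = 48 ≠ 0.
  x = 4: f_y(4, y) = -6*y**2 - 6*y + 12; vanishes at y ∈ {-2, 1}. (4, -2): f_x = 57 ≠ 0; (4, 1): f_x = 75 ≠ 0.
Only singular point on the grid: (-1, 1).
Classify: substitute x = -1 + u, y = 1 + v and expand: f = u**3 - 2*u*v**2 - 2*v**3 + v**2.
No constant or linear terms (consistent with a singular point). Quadratic part: v**2. Cubic part: u**3 - 2*u*v**2 - 2*v**3.
The quadratic part v**2 is a perfect square, so there is a single (double) tangent line v = 0, i.e. y = 1. Restricting the cubic part to that line (v = 0) leaves u**3 ≠ 0, so f is not divisible by v and the branch is v² ≈ -u**3 to lowest order — this is a cusp.
Classification: cusp.


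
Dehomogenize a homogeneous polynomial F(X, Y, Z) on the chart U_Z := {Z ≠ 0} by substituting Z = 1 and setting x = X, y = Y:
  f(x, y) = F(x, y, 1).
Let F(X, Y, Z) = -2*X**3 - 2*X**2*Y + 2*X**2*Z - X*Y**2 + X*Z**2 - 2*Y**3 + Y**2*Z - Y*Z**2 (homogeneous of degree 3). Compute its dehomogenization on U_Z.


f(x, y) = -2*x**3 - 2*x**2*y + 2*x**2 - x*y**2 + x - 2*y**3 + y**2 - y

On U_Z we set Z = 1. Each monomial c·X^i·Y^j·Z^k in F becomes c·x^i·y^j·1^k = c·x^i·y^j.
Substituting Z = 1: F(X, Y, 1) = -2*x**3 - 2*x**2*y + 2*x**2 - x*y**2 + x - 2*y**3 + y**2 - y.
Note: deg(f) ≤ deg(F) = 3; strict inequality happens when F is divisible by Z (lost terms).


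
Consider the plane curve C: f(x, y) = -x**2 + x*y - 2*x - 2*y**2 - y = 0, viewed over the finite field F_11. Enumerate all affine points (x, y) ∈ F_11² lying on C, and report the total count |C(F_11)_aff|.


Affine F_11-points: {(0, 0), (0, 5), (1, 2), (1, 9), (2, 7), (2, 10), (3, 5), (3, 7), (4, 3), (4, 4), (5, 1), (6, 9), (6, 10), (7, 6), (7, 8), (8, 3), (8, 6), (9, 0), (9, 4), (10, 2), (10, 8)}; count = 21.

For each of the 121 pairs (x, y) ∈ F_11², evaluate f(x, y) mod 11. Record the zeros.
  x = 0: [0↦0, 1↦8, 2↦1, 3↦1, 4↦8, 5↦0, 6↦10, 7↦5, 8↦7, 9↦5, 10↦10]  zeros at y ∈ {0, 5}
  x = 1: [0↦8, 1↦6, 2↦0, 3↦1, 4↦9, 5↦2, 6↦2, 7↦9, 8↦1, 9↦0, 10↦6]  zeros at y ∈ {2, 9}
  x = 2: [0↦3, 1↦2, 2↦8, 3↦10, 4↦8, 5↦2, 6↦3, 7↦0, 8↦4, 9↦4, 10↦0]  zeros at y ∈ {7, 10}
  x = 3: [0↦7, 1↦7, 2↦3, 3↦6, 4↦5, 5↦0, 6↦2, 7↦0, 8↦5, 9↦6, 10↦3]  zeros at y ∈ {5, 7}
  x = 4: [0↦9, 1↦10, 2↦7, 3↦0, 4↦0, 5↦7, 6↦10, 7↦9, 8↦4, 9↦6, 10↦4]  zeros at y ∈ {3, 4}
  x = 5: [0↦9, 1↦0, 2↦9, 3↦3, 4↦4, 5↦1, 6↦5, 7↦5, 8↦1, 9↦4, 10↦3]  zeros at y ∈ {1}
  x = 6: [0↦7, 1↦10, 2↦9, 3↦4, 4↦6, 5↦4, 6↦9, 7↦10, 8↦7, 9↦0, 10↦0]  zeros at y ∈ {9, 10}
  x = 7: [0↦3, 1↦7, 2↦7, 3↦3, 4↦6, 5↦5, 6↦0, 7↦2, 8↦0, 9↦5, 10↦6]  zeros at y ∈ {6, 8}
  x = 8: [0↦8, 1↦2, 2↦3, 3↦0, 4↦4, 5↦4, 6↦0, 7↦3, 8↦2, 9↦8, 10↦10]  zeros at y ∈ {3, 6}
  x = 9: [0↦0, 1↦6, 2↦8, 3↦6, 4↦0, 5↦1, 6↦9, 7↦2, 8↦2, 9↦9, 10↦1]  zeros at y ∈ {0, 4}
  x = 10: [0↦1, 1↦8, 2↦0, 3↦10, 4↦5, 5↦7, 6↦5, 7↦10, 8↦0, 9↦8, 10↦1]  zeros at y ∈ {2, 8}
Collecting zeros: affine points = {(0, 0), (0, 5), (1, 2), (1, 9), (2, 7), (2, 10), (3, 5), (3, 7), (4, 3), (4, 4), (5, 1), (6, 9), (6, 10), (7, 6), (7, 8), (8, 3), (8, 6), (9, 0), (9, 4), (10, 2), (10, 8)}.
Total count |C(F_11)_aff| = 21.


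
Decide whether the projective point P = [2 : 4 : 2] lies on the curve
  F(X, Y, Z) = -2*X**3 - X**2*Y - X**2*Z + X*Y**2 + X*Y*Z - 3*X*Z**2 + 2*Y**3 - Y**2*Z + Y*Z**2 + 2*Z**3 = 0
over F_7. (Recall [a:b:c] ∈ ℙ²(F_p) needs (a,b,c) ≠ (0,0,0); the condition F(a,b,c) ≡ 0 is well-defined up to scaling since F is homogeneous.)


F(2,4,2) ≡ 0 (mod 7); P is on the curve.

Evaluate F(2, 4, 2) term-by-term (mod 7).
  -2*X**3 ↦ -2·8·1·1 = -16
  -X**2*Y ↦ -1·4·4·1 = -16
  -X**2*Z ↦ -1·4·1·2 = -8
  X*Y**2 ↦ 1·2·16·1 = 32
  X*Y*Z ↦ 1·2·4·2 = 16
  -3*X*Z**2 ↦ -3·2·1·4 = -24
  2*Y**3 ↦ 2·1·64·1 = 128
  -Y**2*Z ↦ -1·1·16·2 = -32
  Y*Z**2 ↦ 1·1·4·4 = 16
  2*Z**3 ↦ 2·1·1·8 = 16
Sum: F(2, 4, 2) = (-16) + (-16) + (-8) + (32) + (16) + (-24) + (128) + (-32) + (16) + (16) = 112.
Reducing mod 7: 112 ≡ 0 (mod 7).
Since F(a, b, c) ≡ 0 (mod 7), P lies on the curve.


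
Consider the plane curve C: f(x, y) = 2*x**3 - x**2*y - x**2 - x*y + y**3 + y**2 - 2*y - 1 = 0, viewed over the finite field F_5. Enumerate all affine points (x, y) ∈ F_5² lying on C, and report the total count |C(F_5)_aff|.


Affine F_5-points: {(1, 0), (2, 1)}; count = 2.

For each of the 25 pairs (x, y) ∈ F_5², evaluate f(x, y) mod 5. Record the zeros.
  x = 0: [0↦4, 1↦4, 2↦2, 3↦4, 4↦1]  zeros at y ∈ ∅
  x = 1: [0↦0, 1↦3, 2↦4, 3↦4, 4↦4]  zeros at y ∈ {0}
  x = 2: [0↦1, 1↦0, 2↦2, 3↦3, 4↦4]  zeros at y ∈ {1}
  x = 3: [0↦4, 1↦2, 2↦3, 3↦3, 4↦3]  zeros at y ∈ ∅
  x = 4: [0↦1, 1↦1, 2↦4, 3↦1, 4↦3]  zeros at y ∈ ∅
Collecting zeros: affine points = {(1, 0), (2, 1)}.
Total count |C(F_5)_aff| = 2.


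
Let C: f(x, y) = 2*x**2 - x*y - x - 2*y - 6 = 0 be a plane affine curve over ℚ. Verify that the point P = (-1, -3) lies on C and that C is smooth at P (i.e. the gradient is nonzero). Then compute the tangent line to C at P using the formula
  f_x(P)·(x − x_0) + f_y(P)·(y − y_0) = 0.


Tangent line at P: -2*x - y - 5 = 0.

Step 1: f(-1, -3) = 0, so P lies on C.
Step 2: partial derivatives
  f_x(x, y) = 4*x - y - 1, f_y(x, y) = -x - 2.
  f_x(P) = -2, f_y(P) = -1 (gradient nonzero, so P is smooth).
Step 3: tangent line at P: -2·(x − -1) + -1·(y − -3) = 0.
Expanding: -2*x - y - 5 = 0.


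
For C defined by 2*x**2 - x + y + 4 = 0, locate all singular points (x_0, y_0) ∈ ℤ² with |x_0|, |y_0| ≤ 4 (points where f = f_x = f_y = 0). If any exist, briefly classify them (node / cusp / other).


No singular points in the scanned grid; C is smooth there.

Compute partial derivatives:
  f_x = 4*x - 1.
  f_y = 1.
f_y = 1 is a nonzero constant, so f_y never vanishes: no point (x, y) can satisfy f = f_x = f_y = 0. In particular no (x, y) ∈ {−4, ..., 4}² is singular; the curve is smooth.


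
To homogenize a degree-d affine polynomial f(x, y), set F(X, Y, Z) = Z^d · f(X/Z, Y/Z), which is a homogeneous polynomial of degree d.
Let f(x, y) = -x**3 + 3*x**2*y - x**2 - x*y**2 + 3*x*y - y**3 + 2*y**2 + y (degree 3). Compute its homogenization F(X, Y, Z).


F(X, Y, Z) = -X**3 + 3*X**2*Y - X**2*Z - X*Y**2 + 3*X*Y*Z - Y**3 + 2*Y**2*Z + Y*Z**2

deg(f) = 3.
Substitute x = X/Z, y = Y/Z into f, then multiply by Z^3.
  monomial -1·x^3·y^0 ↦ -1·X^3·Y^0·Z^0.
  monomial 3·x^2·y^1 ↦ 3·X^2·Y^1·Z^0.
  monomial -1·x^2·y^0 ↦ -1·X^2·Y^0·Z^1.
  monomial -1·x^1·y^2 ↦ -1·X^1·Y^2·Z^0.
  monomial 3·x^1·y^1 ↦ 3·X^1·Y^1·Z^1.
  monomial -1·x^0·y^3 ↦ -1·X^0·Y^3·Z^0.
  monomial 2·x^0·y^2 ↦ 2·X^0·Y^2·Z^1.
  monomial 1·x^0·y^1 ↦ 1·X^0·Y^1·Z^2.
Collecting: F(X, Y, Z) = -X**3 + 3*X**2*Y - X**2*Z - X*Y**2 + 3*X*Y*Z - Y**3 + 2*Y**2*Z + Y*Z**2.
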